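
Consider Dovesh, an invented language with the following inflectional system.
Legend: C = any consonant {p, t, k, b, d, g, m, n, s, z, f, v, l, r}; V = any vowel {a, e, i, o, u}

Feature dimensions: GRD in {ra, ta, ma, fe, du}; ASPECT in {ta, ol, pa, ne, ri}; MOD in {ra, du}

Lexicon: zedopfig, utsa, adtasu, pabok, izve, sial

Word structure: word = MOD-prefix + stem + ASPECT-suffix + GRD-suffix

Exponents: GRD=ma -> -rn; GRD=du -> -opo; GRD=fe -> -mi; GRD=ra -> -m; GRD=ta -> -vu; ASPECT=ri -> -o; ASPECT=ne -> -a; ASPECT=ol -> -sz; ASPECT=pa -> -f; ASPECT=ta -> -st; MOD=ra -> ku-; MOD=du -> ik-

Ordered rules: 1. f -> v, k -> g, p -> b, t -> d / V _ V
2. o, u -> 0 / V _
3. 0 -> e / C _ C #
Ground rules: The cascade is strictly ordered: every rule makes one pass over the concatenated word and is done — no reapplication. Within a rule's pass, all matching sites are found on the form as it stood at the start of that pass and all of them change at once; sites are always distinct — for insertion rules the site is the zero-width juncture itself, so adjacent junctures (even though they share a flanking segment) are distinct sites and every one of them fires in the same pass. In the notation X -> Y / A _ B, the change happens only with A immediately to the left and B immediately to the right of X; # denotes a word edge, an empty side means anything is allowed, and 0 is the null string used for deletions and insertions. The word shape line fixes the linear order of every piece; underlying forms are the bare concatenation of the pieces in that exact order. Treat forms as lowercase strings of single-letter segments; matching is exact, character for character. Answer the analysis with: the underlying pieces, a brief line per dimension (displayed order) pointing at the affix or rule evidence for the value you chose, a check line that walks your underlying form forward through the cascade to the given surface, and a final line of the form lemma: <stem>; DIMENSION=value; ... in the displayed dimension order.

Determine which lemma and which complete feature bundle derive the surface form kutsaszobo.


underlying: ku-utsa-sz-opo
GRD=du - signalled by the affix -opo
ASPECT=ol - signalled by the affix -sz
MOD=ra - signalled by the affix ku-
check: kuutsaszopo -> kuutsaszobo -> kutsaszobo -> kutsaszobo
lemma: utsa; GRD=du; ASPECT=ol; MOD=ra


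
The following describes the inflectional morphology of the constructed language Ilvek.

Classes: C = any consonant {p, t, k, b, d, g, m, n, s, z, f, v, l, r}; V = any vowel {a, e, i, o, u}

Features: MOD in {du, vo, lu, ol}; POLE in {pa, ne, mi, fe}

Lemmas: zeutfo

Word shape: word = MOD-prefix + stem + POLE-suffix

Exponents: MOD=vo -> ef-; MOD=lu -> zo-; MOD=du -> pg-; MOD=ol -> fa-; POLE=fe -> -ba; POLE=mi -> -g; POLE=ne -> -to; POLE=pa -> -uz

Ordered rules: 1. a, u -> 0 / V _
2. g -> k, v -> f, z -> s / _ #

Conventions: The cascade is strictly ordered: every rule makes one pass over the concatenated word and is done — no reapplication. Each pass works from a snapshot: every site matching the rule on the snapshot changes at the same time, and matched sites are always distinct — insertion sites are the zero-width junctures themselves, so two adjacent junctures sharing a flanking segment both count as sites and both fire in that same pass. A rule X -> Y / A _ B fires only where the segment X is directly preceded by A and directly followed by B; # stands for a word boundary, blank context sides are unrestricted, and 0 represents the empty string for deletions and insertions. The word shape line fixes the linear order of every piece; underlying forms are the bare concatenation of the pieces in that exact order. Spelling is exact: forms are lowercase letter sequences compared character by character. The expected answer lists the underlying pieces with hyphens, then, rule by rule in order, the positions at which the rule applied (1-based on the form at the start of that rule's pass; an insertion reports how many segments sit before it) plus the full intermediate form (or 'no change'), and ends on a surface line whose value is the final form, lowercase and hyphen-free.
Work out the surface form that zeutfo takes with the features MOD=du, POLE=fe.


underlying: pg-zeutfo-ba
1. a, u -> 0 / V _: fires at position(s) 5: pgzetfoba
2. g -> k, v -> f, z -> s / _ #: no change
surface: pgzetfoba


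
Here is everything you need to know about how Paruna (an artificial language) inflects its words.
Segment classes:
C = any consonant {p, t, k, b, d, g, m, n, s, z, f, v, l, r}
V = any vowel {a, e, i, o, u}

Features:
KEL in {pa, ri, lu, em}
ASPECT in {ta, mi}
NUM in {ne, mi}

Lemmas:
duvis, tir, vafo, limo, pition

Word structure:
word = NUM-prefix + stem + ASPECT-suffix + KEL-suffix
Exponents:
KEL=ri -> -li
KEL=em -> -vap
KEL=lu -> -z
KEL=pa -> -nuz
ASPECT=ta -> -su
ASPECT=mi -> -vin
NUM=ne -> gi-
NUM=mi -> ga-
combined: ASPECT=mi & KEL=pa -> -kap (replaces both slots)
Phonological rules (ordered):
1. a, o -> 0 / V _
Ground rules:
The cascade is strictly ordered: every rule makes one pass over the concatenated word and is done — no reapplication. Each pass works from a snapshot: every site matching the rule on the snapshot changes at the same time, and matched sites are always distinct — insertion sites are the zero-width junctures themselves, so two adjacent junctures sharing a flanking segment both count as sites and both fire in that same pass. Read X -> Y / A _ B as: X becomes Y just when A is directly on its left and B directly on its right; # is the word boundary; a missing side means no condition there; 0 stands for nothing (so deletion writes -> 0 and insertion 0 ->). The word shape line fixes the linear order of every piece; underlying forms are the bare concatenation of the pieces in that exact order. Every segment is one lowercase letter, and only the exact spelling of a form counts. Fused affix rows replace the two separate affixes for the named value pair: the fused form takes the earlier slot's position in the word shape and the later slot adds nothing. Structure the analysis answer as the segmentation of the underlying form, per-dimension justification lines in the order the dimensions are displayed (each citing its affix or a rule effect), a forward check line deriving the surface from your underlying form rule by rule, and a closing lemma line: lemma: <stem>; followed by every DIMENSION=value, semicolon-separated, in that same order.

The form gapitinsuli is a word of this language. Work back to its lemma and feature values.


underlying: ga-pition-su-li
KEL=ri - signalled by the affix -li
ASPECT=ta - signalled by the affix -su
NUM=mi - signalled by the affix ga-
check: gapitionsuli -> gapitinsuli
lemma: pition; KEL=ri; ASPECT=ta; NUM=mi


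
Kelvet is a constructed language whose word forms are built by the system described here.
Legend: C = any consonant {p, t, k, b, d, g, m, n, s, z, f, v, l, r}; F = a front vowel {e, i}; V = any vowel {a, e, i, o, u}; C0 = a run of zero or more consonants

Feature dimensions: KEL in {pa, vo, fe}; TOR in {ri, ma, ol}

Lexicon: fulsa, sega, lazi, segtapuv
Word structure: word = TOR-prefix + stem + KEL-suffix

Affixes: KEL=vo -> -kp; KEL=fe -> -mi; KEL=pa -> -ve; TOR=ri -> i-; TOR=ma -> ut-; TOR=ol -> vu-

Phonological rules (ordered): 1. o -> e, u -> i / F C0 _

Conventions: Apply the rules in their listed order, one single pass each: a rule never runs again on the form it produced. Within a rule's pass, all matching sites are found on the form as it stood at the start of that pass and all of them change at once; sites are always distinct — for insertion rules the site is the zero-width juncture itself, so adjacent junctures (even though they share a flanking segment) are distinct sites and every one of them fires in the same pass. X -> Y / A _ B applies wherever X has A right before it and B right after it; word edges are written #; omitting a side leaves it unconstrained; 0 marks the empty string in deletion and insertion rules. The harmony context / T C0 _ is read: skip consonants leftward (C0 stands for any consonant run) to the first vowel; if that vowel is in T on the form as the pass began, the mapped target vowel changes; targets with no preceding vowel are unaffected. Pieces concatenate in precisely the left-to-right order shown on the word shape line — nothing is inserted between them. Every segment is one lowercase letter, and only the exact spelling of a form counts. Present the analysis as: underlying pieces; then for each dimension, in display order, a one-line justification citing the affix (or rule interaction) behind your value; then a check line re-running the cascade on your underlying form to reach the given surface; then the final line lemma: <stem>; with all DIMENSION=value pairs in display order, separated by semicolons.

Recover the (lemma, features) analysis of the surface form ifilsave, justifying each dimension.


underlying: i-fulsa-ve
KEL=pa - signalled by the affix -ve
TOR=ri - signalled by the affix i-
check: ifulsave -> ifilsave
lemma: fulsa; KEL=pa; TOR=ri


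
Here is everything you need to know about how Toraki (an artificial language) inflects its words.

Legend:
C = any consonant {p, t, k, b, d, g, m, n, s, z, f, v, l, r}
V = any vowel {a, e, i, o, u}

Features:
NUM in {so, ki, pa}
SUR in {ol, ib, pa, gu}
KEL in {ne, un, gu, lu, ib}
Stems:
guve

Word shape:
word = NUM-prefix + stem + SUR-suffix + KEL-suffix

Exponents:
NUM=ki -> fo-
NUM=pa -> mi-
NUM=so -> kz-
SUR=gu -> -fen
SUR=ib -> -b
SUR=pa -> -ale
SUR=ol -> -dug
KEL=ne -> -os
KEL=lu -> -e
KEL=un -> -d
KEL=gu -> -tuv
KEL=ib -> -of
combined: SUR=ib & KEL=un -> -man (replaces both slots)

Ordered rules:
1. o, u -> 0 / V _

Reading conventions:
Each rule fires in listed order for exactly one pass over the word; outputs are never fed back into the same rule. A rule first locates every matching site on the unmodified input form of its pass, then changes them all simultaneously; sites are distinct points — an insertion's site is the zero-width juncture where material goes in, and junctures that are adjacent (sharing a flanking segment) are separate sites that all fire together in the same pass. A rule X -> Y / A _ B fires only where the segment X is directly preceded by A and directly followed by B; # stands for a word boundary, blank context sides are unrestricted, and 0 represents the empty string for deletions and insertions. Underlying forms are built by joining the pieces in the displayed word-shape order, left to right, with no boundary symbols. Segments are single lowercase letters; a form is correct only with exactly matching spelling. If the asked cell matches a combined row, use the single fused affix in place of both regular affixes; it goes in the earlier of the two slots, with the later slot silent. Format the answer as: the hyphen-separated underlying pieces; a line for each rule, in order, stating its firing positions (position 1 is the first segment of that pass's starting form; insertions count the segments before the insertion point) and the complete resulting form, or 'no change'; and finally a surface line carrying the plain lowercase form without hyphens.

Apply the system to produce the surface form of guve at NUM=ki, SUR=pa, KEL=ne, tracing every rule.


underlying: fo-guve-ale-os
1. o, u -> 0 / V _: fires at position(s) 10: foguveales
surface: foguveales


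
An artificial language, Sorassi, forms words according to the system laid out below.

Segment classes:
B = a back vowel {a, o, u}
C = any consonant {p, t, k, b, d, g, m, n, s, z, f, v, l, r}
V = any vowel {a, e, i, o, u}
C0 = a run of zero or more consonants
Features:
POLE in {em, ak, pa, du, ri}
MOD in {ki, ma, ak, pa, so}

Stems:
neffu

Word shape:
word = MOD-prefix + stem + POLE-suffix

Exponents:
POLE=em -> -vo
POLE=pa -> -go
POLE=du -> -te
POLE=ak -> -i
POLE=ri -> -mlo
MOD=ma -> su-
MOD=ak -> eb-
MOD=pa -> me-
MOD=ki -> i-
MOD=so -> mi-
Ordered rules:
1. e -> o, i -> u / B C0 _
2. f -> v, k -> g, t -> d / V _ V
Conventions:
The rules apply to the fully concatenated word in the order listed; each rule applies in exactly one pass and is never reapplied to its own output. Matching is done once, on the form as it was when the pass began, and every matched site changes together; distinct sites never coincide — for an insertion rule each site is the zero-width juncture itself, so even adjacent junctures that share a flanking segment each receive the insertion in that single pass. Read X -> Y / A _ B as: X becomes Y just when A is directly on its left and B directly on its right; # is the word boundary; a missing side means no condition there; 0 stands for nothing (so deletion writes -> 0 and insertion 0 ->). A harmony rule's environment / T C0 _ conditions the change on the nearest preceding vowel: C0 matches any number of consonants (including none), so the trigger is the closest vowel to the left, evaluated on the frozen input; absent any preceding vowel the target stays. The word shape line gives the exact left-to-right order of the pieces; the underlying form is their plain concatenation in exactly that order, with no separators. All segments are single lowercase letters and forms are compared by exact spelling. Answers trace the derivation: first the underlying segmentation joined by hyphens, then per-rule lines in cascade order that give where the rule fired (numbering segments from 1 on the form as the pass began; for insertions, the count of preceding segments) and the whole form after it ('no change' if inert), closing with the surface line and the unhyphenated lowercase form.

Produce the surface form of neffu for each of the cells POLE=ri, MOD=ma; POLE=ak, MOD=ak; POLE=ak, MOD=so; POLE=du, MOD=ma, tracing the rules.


cell POLE=ri, MOD=ma:
underlying: su-neffu-mlo
1. e -> o, i -> u / B C0 _: fires at position(s) 4: sunoffumlo
2. f -> v, k -> g, t -> d / V _ V: no change
surface: sunoffumlo

cell POLE=ak, MOD=ak:
underlying: eb-neffu-i
1. e -> o, i -> u / B C0 _: fires at position(s) 8: ebneffuu
2. f -> v, k -> g, t -> d / V _ V: no change
surface: ebneffuu

cell POLE=ak, MOD=so:
underlying: mi-neffu-i
1. e -> o, i -> u / B C0 _: fires at position(s) 8: mineffuu
2. f -> v, k -> g, t -> d / V _ V: no change
surface: mineffuu

cell POLE=du, MOD=ma:
underlying: su-neffu-te
1. e -> o, i -> u / B C0 _: fires at position(s) 4, 9: sunoffuto
2. f -> v, k -> g, t -> d / V _ V: fires at position(s) 8: sunoffudo
surface: sunoffudo


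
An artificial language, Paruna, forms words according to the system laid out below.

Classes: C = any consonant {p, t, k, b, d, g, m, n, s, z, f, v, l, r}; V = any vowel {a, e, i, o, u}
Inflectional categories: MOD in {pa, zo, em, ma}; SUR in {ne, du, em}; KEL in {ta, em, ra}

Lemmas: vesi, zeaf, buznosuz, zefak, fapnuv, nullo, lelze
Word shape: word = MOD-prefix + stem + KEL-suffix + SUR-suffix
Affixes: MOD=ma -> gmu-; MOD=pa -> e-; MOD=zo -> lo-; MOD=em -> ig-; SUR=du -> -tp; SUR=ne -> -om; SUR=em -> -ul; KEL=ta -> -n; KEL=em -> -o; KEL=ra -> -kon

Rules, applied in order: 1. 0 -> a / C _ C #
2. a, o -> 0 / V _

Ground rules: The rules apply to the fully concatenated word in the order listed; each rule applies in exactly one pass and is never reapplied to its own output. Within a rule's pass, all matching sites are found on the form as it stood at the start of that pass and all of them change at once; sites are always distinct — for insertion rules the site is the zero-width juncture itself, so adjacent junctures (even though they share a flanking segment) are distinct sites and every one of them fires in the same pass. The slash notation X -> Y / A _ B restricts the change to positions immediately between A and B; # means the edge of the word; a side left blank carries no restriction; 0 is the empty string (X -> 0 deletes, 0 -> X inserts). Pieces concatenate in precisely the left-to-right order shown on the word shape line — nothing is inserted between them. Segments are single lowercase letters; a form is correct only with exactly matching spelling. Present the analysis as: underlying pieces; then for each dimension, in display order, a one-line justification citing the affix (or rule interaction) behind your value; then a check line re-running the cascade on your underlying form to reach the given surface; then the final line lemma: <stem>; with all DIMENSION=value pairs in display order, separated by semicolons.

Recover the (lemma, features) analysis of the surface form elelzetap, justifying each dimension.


underlying: e-lelze-o-tp
MOD=pa - signalled by the affix e-
SUR=du - signalled by the affix -tp
KEL=em - signalled by the affix -o
check: elelzeotp -> elelzeotap -> elelzetap
lemma: lelze; MOD=pa; SUR=du; KEL=em


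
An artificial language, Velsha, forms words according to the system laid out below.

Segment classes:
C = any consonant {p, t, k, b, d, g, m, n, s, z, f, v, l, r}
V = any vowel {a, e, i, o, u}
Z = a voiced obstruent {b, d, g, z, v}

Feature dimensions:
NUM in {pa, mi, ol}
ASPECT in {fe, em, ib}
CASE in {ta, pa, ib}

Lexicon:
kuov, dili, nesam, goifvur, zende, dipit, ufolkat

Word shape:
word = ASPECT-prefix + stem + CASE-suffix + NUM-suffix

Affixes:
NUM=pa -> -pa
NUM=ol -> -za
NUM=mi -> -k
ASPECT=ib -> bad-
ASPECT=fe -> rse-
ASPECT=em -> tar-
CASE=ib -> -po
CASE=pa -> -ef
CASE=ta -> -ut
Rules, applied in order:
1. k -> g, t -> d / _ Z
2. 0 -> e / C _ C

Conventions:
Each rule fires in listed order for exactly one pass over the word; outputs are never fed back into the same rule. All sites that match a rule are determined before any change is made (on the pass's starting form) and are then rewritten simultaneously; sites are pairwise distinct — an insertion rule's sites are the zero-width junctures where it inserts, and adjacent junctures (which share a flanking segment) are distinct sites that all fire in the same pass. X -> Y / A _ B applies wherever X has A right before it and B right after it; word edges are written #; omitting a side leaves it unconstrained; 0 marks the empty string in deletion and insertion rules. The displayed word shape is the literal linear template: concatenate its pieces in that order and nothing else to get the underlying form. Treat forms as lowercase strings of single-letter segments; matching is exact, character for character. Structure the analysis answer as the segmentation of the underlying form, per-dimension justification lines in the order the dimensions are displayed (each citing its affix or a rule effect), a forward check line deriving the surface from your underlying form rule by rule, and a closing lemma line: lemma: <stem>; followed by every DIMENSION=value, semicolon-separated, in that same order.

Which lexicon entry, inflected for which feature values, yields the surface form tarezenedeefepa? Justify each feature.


underlying: tar-zende-ef-pa
NUM=pa - signalled by the affix -pa
ASPECT=em - signalled by the affix tar-
CASE=pa - signalled by the affix -ef
check: tarzendeefpa -> tarzendeefpa -> tarezenedeefepa
lemma: zende; NUM=pa; ASPECT=em; CASE=pa


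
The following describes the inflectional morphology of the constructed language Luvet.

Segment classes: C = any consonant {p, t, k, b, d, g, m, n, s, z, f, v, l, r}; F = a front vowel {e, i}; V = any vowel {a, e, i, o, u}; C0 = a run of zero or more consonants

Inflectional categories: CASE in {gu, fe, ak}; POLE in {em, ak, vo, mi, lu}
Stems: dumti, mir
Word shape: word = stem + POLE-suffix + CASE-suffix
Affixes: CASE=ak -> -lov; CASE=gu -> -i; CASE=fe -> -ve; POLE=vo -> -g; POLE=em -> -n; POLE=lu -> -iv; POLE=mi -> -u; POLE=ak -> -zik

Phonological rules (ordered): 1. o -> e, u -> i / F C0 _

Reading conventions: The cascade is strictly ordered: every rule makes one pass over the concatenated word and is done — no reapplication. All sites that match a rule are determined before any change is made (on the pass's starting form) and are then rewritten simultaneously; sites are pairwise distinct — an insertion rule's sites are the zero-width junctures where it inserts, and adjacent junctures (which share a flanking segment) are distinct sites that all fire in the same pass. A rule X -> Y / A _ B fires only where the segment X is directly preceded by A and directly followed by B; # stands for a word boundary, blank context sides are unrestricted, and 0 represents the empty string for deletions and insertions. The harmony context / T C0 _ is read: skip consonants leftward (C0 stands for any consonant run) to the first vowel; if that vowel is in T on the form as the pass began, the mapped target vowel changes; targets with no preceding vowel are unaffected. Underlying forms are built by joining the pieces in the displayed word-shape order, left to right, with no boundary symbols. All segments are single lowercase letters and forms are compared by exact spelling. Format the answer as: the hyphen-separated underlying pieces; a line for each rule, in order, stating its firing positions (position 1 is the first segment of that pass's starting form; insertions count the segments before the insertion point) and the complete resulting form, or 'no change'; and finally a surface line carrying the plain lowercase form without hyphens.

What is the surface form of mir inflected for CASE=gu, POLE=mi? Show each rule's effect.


underlying: mir-u-i
1. o -> e, u -> i / F C0 _: fires at position(s) 4: mirii
surface: mirii


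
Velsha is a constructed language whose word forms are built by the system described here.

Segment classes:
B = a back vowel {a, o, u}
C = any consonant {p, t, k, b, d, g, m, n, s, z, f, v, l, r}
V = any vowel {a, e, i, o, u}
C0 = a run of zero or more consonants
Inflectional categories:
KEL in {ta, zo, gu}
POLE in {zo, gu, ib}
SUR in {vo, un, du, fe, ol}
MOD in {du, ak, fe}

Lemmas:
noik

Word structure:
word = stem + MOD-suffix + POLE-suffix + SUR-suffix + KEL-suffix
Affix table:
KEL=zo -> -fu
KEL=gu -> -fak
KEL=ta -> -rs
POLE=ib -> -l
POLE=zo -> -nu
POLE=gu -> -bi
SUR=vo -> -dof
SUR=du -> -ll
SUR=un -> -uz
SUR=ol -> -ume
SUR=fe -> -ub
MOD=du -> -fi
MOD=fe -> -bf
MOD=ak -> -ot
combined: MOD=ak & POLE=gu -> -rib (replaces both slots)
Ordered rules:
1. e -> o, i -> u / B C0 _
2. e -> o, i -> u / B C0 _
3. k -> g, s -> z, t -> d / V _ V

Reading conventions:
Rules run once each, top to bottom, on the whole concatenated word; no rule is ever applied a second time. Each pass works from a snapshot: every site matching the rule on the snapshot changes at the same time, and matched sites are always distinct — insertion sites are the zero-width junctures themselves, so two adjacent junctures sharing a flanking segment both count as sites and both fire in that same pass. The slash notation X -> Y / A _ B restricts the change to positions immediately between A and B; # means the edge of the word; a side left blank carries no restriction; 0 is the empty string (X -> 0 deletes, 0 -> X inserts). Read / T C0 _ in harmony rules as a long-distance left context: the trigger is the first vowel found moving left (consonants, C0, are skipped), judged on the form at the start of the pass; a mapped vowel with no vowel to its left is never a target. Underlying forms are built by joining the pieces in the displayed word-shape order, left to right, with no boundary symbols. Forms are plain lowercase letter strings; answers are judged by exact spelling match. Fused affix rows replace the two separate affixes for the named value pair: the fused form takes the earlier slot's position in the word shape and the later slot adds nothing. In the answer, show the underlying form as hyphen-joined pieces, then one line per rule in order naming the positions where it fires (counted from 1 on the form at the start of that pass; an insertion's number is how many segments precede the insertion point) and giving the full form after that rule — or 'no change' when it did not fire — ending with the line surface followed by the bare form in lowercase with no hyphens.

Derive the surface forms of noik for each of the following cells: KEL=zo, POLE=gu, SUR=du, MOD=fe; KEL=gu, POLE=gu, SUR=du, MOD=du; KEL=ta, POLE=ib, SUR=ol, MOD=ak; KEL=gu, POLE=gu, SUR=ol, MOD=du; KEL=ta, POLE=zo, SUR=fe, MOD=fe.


cell KEL=zo, POLE=gu, SUR=du, MOD=fe:
underlying: noik-bf-bi-ll-fu
1. e -> o, i -> u / B C0 _: fires at position(s) 3: noukbfbillfu
2. e -> o, i -> u / B C0 _: fires at position(s) 8: noukbfbullfu
3. k -> g, s -> z, t -> d / V _ V: no change
surface: noukbfbullfu

cell KEL=gu, POLE=gu, SUR=du, MOD=du:
underlying: noik-fi-bi-ll-fak
1. e -> o, i -> u / B C0 _: fires at position(s) 3: noukfibillfak
2. e -> o, i -> u / B C0 _: fires at position(s) 6: noukfubillfak
3. k -> g, s -> z, t -> d / V _ V: no change
surface: noukfubillfak

cell KEL=ta, POLE=ib, SUR=ol, MOD=ak:
underlying: noik-ot-l-ume-rs
1. e -> o, i -> u / B C0 _: fires at position(s) 3, 10: noukotlumors
2. e -> o, i -> u / B C0 _: no change
3. k -> g, s -> z, t -> d / V _ V: fires at position(s) 4: nougotlumors
surface: nougotlumors

cell KEL=gu, POLE=gu, SUR=ol, MOD=du:
underlying: noik-fi-bi-ume-fak
1. e -> o, i -> u / B C0 _: fires at position(s) 3, 11: noukfibiumofak
2. e -> o, i -> u / B C0 _: fires at position(s) 6: noukfubiumofak
3. k -> g, s -> z, t -> d / V _ V: no change
surface: noukfubiumofak

cell KEL=ta, POLE=zo, SUR=fe, MOD=fe:
underlying: noik-bf-nu-ub-rs
1. e -> o, i -> u / B C0 _: fires at position(s) 3: noukbfnuubrs
2. e -> o, i -> u / B C0 _: no change
3. k -> g, s -> z, t -> d / V _ V: no change
surface: noukbfnuubrs


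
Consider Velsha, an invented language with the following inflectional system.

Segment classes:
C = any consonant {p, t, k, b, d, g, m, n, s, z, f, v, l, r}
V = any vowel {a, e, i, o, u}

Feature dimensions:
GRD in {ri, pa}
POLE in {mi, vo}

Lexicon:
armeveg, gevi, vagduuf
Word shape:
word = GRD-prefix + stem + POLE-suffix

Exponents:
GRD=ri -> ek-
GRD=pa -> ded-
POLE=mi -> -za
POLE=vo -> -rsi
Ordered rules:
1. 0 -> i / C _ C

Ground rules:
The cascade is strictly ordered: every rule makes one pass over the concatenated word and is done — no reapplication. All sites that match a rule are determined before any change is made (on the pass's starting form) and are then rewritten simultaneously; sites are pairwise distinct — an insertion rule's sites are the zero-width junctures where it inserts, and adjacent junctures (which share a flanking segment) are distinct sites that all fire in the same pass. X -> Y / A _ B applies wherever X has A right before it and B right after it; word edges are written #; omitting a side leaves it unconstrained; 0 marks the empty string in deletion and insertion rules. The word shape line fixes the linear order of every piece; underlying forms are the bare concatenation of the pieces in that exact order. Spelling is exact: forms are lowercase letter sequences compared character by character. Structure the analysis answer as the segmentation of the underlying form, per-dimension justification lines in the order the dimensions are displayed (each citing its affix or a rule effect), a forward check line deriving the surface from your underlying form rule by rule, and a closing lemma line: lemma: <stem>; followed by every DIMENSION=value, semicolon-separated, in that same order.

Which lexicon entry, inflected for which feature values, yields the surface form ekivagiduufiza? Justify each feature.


underlying: ek-vagduuf-za
GRD=ri - signalled by the affix ek-
POLE=mi - signalled by the affix -za
check: ekvagduufza -> ekivagiduufiza
lemma: vagduuf; GRD=ri; POLE=mi


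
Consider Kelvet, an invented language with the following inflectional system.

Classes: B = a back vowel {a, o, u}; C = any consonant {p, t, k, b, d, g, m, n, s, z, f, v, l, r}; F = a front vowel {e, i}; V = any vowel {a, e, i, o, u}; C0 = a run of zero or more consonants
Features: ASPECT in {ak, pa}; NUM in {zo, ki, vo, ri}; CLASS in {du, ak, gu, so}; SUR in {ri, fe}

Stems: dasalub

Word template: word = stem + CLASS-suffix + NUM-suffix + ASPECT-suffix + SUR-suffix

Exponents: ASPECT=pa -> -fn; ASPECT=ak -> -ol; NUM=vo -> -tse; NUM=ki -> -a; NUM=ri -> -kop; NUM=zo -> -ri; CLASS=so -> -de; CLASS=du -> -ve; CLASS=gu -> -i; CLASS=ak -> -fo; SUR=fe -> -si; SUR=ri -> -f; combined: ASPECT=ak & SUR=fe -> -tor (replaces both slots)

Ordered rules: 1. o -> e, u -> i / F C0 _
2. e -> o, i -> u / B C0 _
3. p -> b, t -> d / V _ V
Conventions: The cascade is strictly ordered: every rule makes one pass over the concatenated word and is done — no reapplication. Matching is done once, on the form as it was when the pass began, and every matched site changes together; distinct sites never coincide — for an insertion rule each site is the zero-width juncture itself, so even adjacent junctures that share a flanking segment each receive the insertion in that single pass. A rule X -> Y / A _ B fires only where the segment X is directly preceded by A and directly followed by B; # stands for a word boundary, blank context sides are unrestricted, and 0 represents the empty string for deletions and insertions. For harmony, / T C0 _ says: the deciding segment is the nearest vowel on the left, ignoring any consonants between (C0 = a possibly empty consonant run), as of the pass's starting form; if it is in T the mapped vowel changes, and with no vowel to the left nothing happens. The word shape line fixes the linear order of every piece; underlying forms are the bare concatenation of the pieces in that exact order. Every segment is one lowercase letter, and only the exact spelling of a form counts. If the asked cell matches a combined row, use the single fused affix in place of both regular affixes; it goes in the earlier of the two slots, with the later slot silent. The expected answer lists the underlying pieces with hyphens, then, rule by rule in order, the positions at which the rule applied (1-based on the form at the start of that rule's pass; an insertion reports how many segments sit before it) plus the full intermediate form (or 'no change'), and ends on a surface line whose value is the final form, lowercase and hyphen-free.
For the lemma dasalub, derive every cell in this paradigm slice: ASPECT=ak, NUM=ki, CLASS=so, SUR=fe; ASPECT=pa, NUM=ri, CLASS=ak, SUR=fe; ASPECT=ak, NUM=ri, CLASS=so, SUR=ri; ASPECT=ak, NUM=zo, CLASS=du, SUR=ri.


cell ASPECT=ak, NUM=ki, CLASS=so, SUR=fe:
underlying: dasalub-de-a-tor
1. o -> e, u -> i / F C0 _: no change
2. e -> o, i -> u / B C0 _: fires at position(s) 9: dasalubdoator
3. p -> b, t -> d / V _ V: fires at position(s) 11: dasalubdoador
surface: dasalubdoador

cell ASPECT=pa, NUM=ri, CLASS=ak, SUR=fe:
underlying: dasalub-fo-kop-fn-si
1. o -> e, u -> i / F C0 _: no change
2. e -> o, i -> u / B C0 _: fires at position(s) 16: dasalubfokopfnsu
3. p -> b, t -> d / V _ V: no change
surface: dasalubfokopfnsu

cell ASPECT=ak, NUM=ri, CLASS=so, SUR=ri:
underlying: dasalub-de-kop-ol-f
1. o -> e, u -> i / F C0 _: fires at position(s) 11: dasalubdekepolf
2. e -> o, i -> u / B C0 _: fires at position(s) 9: dasalubdokepolf
3. p -> b, t -> d / V _ V: fires at position(s) 12: dasalubdokebolf
surface: dasalubdokebolf

cell ASPECT=ak, NUM=zo, CLASS=du, SUR=ri:
underlying: dasalub-ve-ri-ol-f
1. o -> e, u -> i / F C0 _: fires at position(s) 12: dasalubverielf
2. e -> o, i -> u / B C0 _: fires at position(s) 9: dasalubvorielf
3. p -> b, t -> d / V _ V: no change
surface: dasalubvorielf


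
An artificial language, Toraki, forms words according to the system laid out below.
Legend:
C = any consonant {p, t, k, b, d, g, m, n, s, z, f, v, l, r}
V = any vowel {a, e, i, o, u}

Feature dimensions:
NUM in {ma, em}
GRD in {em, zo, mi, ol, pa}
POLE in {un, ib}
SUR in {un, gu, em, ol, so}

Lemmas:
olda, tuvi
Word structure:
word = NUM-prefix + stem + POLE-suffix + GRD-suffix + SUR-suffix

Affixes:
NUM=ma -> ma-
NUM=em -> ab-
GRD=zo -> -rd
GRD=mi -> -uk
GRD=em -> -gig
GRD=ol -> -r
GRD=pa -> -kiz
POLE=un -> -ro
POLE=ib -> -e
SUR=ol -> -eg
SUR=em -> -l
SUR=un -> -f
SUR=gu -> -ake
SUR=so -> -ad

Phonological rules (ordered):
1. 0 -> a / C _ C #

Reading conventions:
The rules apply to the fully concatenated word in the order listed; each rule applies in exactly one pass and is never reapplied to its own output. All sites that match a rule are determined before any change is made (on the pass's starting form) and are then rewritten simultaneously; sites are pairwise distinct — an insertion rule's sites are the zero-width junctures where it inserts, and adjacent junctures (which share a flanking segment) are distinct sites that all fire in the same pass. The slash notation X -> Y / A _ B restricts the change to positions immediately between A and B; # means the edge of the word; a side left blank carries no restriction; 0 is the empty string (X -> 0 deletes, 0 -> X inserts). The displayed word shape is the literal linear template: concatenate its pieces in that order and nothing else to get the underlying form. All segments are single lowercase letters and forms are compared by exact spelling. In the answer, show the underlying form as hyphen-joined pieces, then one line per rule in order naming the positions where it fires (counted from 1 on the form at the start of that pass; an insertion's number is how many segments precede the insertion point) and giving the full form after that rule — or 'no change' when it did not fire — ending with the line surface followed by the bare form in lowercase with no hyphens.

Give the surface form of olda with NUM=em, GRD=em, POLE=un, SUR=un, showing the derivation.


underlying: ab-olda-ro-gig-f
1. 0 -> a / C _ C #: inserts after position(s) 11: aboldarogigaf
surface: aboldarogigaf


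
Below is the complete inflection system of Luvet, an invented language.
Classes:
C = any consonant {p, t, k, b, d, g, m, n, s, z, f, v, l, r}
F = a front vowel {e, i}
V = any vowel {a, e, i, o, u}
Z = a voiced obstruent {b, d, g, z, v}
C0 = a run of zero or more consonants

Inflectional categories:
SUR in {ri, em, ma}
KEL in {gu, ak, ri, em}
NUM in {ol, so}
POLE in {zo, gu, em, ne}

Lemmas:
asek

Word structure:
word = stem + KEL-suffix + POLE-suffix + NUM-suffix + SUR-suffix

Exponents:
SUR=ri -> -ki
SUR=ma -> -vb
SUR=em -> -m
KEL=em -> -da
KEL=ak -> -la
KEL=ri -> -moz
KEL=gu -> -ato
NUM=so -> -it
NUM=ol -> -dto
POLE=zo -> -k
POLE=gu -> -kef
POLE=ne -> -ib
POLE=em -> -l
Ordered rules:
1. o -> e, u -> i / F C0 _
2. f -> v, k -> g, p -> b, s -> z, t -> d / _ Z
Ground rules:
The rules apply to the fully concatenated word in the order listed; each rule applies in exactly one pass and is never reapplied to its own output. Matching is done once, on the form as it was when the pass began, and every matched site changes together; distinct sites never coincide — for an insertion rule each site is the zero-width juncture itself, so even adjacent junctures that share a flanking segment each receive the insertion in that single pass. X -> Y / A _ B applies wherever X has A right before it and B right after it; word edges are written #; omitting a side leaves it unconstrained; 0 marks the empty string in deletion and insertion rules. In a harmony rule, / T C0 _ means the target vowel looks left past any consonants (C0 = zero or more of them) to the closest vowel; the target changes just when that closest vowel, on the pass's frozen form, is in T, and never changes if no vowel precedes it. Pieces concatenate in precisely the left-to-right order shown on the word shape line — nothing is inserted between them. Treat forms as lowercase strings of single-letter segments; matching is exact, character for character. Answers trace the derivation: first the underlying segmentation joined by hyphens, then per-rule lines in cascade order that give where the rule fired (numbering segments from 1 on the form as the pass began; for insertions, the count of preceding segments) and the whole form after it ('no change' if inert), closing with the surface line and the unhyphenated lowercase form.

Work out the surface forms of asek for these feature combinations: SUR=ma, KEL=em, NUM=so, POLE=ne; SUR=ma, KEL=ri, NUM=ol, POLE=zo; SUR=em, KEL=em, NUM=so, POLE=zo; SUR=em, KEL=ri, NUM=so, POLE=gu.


cell SUR=ma, KEL=em, NUM=so, POLE=ne:
underlying: asek-da-ib-it-vb
1. o -> e, u -> i / F C0 _: no change
2. f -> v, k -> g, p -> b, s -> z, t -> d / _ Z: fires at position(s) 4, 10: asegdaibidvb
surface: asegdaibidvb

cell SUR=ma, KEL=ri, NUM=ol, POLE=zo:
underlying: asek-moz-k-dto-vb
1. o -> e, u -> i / F C0 _: fires at position(s) 6: asekmezkdtovb
2. f -> v, k -> g, p -> b, s -> z, t -> d / _ Z: fires at position(s) 8: asekmezgdtovb
surface: asekmezgdtovb

cell SUR=em, KEL=em, NUM=so, POLE=zo:
underlying: asek-da-k-it-m
1. o -> e, u -> i / F C0 _: no change
2. f -> v, k -> g, p -> b, s -> z, t -> d / _ Z: fires at position(s) 4: asegdakitm
surface: asegdakitm

cell SUR=em, KEL=ri, NUM=so, POLE=gu:
underlying: asek-moz-kef-it-m
1. o -> e, u -> i / F C0 _: fires at position(s) 6: asekmezkefitm
2. f -> v, k -> g, p -> b, s -> z, t -> d / _ Z: no change
surface: asekmezkefitm


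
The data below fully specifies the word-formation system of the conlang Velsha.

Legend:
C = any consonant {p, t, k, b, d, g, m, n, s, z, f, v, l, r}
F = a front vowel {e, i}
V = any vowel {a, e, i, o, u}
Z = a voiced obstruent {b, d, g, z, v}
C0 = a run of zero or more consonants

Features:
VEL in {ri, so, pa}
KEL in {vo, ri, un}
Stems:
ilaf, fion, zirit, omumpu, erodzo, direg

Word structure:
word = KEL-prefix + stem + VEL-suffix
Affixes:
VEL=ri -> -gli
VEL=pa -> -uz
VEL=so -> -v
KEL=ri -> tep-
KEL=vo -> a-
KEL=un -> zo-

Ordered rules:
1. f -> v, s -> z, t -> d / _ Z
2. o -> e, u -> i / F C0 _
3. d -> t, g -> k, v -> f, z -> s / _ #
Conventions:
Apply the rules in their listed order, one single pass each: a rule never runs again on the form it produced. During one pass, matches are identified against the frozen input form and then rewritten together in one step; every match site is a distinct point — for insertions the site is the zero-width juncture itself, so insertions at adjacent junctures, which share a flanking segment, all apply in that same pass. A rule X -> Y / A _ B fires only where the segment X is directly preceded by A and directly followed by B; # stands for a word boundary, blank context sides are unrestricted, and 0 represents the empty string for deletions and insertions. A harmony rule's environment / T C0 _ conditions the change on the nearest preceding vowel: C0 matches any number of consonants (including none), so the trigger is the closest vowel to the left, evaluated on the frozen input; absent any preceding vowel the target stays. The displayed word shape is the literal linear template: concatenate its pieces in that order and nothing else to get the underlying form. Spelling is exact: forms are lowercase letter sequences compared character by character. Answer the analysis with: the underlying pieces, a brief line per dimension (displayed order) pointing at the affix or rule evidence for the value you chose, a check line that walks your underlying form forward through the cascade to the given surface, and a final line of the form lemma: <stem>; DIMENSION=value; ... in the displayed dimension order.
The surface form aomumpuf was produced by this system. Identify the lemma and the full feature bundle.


underlying: a-omumpu-v
VEL=so - signalled by the affix -v
KEL=vo - signalled by the affix a-
check: aomumpuv -> aomumpuv -> aomumpuv -> aomumpuf
lemma: omumpu; VEL=so; KEL=vo


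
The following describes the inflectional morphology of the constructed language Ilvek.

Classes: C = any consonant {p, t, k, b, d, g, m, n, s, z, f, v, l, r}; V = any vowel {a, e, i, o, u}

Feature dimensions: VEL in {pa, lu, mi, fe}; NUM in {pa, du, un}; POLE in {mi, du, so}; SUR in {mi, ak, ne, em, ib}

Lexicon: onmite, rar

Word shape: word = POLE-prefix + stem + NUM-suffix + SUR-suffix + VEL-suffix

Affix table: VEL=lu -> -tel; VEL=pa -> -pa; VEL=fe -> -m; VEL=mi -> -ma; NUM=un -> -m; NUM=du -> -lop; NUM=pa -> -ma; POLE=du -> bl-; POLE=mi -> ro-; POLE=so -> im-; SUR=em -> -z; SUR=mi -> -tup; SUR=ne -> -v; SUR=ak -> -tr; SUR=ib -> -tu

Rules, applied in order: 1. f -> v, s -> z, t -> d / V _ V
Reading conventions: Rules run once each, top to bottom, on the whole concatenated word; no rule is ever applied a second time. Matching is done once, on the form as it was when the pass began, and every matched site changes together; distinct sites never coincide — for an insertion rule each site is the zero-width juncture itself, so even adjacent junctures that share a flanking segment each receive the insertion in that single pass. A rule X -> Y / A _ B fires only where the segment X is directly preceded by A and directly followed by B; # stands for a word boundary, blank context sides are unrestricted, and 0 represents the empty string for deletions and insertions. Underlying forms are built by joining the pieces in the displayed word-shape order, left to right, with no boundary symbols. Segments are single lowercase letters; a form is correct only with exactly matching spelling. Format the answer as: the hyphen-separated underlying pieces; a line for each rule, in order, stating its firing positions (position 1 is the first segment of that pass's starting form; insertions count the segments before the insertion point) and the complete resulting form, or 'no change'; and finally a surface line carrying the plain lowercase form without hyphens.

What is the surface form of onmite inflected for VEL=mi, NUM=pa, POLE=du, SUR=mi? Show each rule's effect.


underlying: bl-onmite-ma-tup-ma
1. f -> v, s -> z, t -> d / V _ V: fires at position(s) 7, 11: blonmidemadupma
surface: blonmidemadupma
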